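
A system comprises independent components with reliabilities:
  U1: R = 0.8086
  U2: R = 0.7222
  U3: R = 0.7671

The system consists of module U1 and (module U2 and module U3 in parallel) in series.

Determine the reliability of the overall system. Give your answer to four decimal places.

0.7563

Parallel (U2 and U3): 1 − (1 − 0.722200)(1 − 0.767100) = 0.935300
Series (U1 and [0.935300]): 0.808600 × 0.935300 = 0.7563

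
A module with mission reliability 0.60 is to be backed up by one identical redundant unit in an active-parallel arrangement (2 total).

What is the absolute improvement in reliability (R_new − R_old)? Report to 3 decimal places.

R_before = 0.60
R_after = 1 − (1 − 0.60)^2 = 0.840
ΔR = 0.840 − 0.60 = 0.240

0.240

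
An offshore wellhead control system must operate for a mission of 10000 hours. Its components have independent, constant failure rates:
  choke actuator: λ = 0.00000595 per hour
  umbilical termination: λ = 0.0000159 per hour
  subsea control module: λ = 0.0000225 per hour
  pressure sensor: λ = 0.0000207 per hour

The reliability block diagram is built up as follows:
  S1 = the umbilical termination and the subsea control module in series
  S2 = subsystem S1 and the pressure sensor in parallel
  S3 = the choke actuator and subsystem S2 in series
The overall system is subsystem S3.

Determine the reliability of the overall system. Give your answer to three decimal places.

R(choke actuator) = exp(−0.00000595 × 10000) = 0.94224
R(umbilical termination) = exp(−0.0000159 × 10000) = 0.85300
R(subsea control module) = exp(−0.0000225 × 10000) = 0.79852
R(pressure sensor) = exp(−0.0000207 × 10000) = 0.81302
Series (umbilical termination and subsea control module): 0.85300 × 0.79852 = 0.68114
Parallel ([0.68114] and pressure sensor): 1 − (1 − 0.68114)(1 − 0.81302) = 0.94038
Series (choke actuator and [0.94038]): 0.94224 × 0.94038 = 0.886

0.886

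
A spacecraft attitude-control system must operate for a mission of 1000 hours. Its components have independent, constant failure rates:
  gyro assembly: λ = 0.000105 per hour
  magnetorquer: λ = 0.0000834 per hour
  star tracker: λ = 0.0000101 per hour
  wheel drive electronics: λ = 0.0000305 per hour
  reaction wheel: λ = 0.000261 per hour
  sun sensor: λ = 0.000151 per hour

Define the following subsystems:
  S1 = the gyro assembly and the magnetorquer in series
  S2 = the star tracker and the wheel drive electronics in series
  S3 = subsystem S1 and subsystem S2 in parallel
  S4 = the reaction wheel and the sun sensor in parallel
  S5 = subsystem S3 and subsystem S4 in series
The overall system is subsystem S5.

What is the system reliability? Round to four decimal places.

0.9612

R(gyro assembly) = exp(−0.000105 × 1000) = 0.900325
R(magnetorquer) = exp(−0.0000834 × 1000) = 0.919983
R(star tracker) = exp(−0.0000101 × 1000) = 0.989951
R(wheel drive electronics) = exp(−0.0000305 × 1000) = 0.969960
R(reaction wheel) = exp(−0.000261 × 1000) = 0.770281
R(sun sensor) = exp(−0.000151 × 1000) = 0.859848
Series (gyro assembly and magnetorquer): 0.900325 × 0.919983 = 0.828284
Series (star tracker and wheel drive electronics): 0.989951 × 0.969960 = 0.960213
Parallel ([0.828284] and [0.960213]): 1 − (1 − 0.828284)(1 − 0.960213) = 0.993168
Parallel (reaction wheel and sun sensor): 1 − (1 − 0.770281)(1 − 0.859848) = 0.967804
Series ([0.993168] and [0.967804]): 0.993168 × 0.967804 = 0.9612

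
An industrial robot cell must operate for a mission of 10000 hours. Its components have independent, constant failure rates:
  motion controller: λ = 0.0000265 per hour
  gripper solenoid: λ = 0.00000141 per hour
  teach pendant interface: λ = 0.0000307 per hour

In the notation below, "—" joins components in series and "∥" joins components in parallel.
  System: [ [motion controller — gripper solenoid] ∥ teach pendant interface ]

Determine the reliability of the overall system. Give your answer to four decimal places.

0.9356

R(motion controller) = exp(−0.0000265 × 10000) = 0.767206
R(gripper solenoid) = exp(−0.00000141 × 10000) = 0.985999
R(teach pendant interface) = exp(−0.0000307 × 10000) = 0.735651
Series (motion controller and gripper solenoid): 0.767206 × 0.985999 = 0.756464
Parallel ([0.756464] and teach pendant interface): 1 − (1 − 0.756464)(1 − 0.735651) = 0.9356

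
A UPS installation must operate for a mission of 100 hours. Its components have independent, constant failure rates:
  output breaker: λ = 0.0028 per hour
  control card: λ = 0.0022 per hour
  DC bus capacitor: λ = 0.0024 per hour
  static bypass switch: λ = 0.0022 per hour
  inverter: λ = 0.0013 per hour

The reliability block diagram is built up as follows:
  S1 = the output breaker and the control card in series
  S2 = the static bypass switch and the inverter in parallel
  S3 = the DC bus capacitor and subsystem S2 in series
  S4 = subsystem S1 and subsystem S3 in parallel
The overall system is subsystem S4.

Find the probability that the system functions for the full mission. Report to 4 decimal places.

0.9086

R(output breaker) = exp(−0.0028 × 100) = 0.755784
R(control card) = exp(−0.0022 × 100) = 0.802519
R(DC bus capacitor) = exp(−0.0024 × 100) = 0.786628
R(static bypass switch) = exp(−0.0022 × 100) = 0.802519
R(inverter) = exp(−0.0013 × 100) = 0.878095
Series (output breaker and control card): 0.755784 × 0.802519 = 0.606531
Parallel (static bypass switch and inverter): 1 − (1 − 0.802519)(1 − 0.878095) = 0.975926
Series (DC bus capacitor and [0.975926]): 0.786628 × 0.975926 = 0.767691
Parallel ([0.606531] and [0.767691]): 1 − (1 − 0.606531)(1 − 0.767691) = 0.9086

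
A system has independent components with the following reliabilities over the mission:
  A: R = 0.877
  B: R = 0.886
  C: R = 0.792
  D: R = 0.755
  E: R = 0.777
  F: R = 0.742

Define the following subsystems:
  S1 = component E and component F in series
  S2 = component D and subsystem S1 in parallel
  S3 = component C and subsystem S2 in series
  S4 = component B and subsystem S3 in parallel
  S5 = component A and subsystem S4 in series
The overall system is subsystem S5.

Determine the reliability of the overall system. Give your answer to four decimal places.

Series (E and F): 0.777000 × 0.742000 = 0.576534
Parallel (D and [0.576534]): 1 − (1 − 0.755000)(1 − 0.576534) = 0.896251
Series (C and [0.896251]): 0.792000 × 0.896251 = 0.709831
Parallel (B and [0.709831]): 1 − (1 − 0.886000)(1 − 0.709831) = 0.966921
Series (A and [0.966921]): 0.877000 × 0.966921 = 0.8480

0.8480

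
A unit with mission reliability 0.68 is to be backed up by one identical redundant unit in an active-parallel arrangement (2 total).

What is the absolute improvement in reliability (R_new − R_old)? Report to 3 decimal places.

0.218

R_before = 0.68
R_after = 1 − (1 − 0.68)^2 = 0.898
ΔR = 0.898 − 0.68 = 0.218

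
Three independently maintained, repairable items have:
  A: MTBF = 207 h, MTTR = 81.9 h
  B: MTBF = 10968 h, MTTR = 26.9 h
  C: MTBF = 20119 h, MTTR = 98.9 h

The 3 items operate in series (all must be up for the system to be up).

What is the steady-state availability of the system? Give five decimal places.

0.71126

A(A) = MTBF/(MTBF+MTTR) = 207/(207+81.9) = 0.716511
A(B) = MTBF/(MTBF+MTTR) = 10968/(10968+26.9) = 0.997553
A(C) = MTBF/(MTBF+MTTR) = 20119/(20119+98.9) = 0.995108
Series availability: 0.716511 × 0.997553 × 0.995108 = 0.71126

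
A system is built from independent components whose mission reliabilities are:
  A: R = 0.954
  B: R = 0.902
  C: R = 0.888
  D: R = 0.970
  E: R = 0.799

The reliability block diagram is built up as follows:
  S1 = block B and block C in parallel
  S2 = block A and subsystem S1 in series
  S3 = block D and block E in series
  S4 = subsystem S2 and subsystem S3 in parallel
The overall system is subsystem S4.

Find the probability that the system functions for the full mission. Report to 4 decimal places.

Parallel (B and C): 1 − (1 − 0.902000)(1 − 0.888000) = 0.989024
Series (A and [0.989024]): 0.954000 × 0.989024 = 0.943529
Series (D and E): 0.970000 × 0.799000 = 0.775030
Parallel ([0.943529] and [0.775030]): 1 − (1 − 0.943529)(1 − 0.775030) = 0.9873

0.9873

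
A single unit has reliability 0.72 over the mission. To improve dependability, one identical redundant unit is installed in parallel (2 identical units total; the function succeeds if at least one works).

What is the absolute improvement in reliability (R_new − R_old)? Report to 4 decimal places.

0.2016

R_before = 0.72
R_after = 1 − (1 − 0.72)^2 = 0.9216
ΔR = 0.9216 − 0.72 = 0.2016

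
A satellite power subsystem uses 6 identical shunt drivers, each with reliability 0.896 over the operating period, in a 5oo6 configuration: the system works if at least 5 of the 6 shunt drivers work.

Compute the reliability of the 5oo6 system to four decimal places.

0.8778

R = Σ_{i=5}^{6} C(6,i) p^i (1−p)^{6−i} with p = 0.896
C(6,5)·0.896^5·0.104^1 = 0.360350
C(6,6)·0.896^6·0.104^0 = 0.517426
Sum = 0.8778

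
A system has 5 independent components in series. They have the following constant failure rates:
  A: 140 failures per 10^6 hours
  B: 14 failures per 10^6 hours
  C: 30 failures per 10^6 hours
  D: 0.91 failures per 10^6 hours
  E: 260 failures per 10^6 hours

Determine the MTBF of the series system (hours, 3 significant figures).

Series of exponential components: λ_sys = Σ λ_i
λ_sys = 0.00014 + 0.000014 + 0.000030 + 0.00000091 + 0.00026 = 4.4491e-04 /h
MTBF = 1 / λ_sys = 2250 h

2250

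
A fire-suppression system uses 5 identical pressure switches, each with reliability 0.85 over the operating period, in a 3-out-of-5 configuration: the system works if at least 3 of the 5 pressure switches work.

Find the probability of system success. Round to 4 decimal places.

R = Σ_{i=3}^{5} C(5,i) p^i (1−p)^{5−i} with p = 0.85
C(5,3)·0.85^3·0.15^2 = 0.138178
C(5,4)·0.85^4·0.15^1 = 0.391505
C(5,5)·0.85^5·0.15^0 = 0.443705
Sum = 0.9734

0.9734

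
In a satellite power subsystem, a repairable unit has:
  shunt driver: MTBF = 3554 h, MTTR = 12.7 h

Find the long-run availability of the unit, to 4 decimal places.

0.9964

A(shunt driver) = MTBF/(MTBF+MTTR) = 3554/(3554+12.7) = 0.9964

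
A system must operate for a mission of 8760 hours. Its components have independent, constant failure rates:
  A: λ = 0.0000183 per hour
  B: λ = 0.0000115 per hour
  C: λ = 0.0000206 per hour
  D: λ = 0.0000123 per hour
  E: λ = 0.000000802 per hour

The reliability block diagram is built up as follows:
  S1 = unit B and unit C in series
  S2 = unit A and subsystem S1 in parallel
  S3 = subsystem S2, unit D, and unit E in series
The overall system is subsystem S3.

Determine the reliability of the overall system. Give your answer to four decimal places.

0.8592

R(A) = exp(−0.0000183 × 8760) = 0.851881
R(B) = exp(−0.0000115 × 8760) = 0.904168
R(C) = exp(−0.0000206 × 8760) = 0.834889
R(D) = exp(−0.0000123 × 8760) = 0.897854
R(E) = exp(−0.000000802 × 8760) = 0.992999
Series (B and C): 0.904168 × 0.834889 = 0.754880
Parallel (A and [0.754880]): 1 − (1 − 0.851881)(1 − 0.754880) = 0.963693
Series ([0.963693], D, and E): 0.963693 × 0.897854 × 0.992999 = 0.8592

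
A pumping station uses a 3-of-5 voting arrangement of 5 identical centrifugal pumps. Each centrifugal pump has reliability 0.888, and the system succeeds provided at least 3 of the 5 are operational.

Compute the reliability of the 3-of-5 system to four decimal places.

R = Σ_{i=3}^{5} C(5,i) p^i (1−p)^{5−i} with p = 0.888
C(5,3)·0.888^3·0.112^2 = 0.087836
C(5,4)·0.888^4·0.112^1 = 0.348209
C(5,5)·0.888^5·0.112^0 = 0.552160
Sum = 0.9882

0.9882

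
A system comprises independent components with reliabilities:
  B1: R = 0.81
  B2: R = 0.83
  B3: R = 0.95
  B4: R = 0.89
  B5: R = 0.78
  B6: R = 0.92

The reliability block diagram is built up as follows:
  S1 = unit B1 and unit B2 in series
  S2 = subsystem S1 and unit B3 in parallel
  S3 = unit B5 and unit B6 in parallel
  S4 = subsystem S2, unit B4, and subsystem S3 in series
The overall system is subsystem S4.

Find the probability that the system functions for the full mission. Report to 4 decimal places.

Series (B1 and B2): 0.810000 × 0.830000 = 0.672300
Parallel ([0.672300] and B3): 1 − (1 − 0.672300)(1 − 0.950000) = 0.983615
Parallel (B5 and B6): 1 − (1 − 0.780000)(1 − 0.920000) = 0.982400
Series ([0.983615], B4, and [0.982400]): 0.983615 × 0.890000 × 0.982400 = 0.8600

0.8600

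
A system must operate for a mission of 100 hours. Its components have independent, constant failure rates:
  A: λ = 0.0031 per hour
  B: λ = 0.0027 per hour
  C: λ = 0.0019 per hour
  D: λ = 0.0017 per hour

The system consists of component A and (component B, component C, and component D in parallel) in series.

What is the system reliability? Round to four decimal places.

R(A) = exp(−0.0031 × 100) = 0.733447
R(B) = exp(−0.0027 × 100) = 0.763379
R(C) = exp(−0.0019 × 100) = 0.826959
R(D) = exp(−0.0017 × 100) = 0.843665
Parallel (B, C, and D): 1 − (1 − 0.763379)(1 − 0.826959)(1 − 0.843665) = 0.993599
Series (A and [0.993599]): 0.733447 × 0.993599 = 0.7288

0.7288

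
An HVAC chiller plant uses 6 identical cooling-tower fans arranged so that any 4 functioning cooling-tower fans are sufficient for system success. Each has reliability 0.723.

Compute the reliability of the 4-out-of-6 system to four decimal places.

R = Σ_{i=4}^{6} C(6,i) p^i (1−p)^{6−i} with p = 0.723
C(6,4)·0.723^4·0.277^2 = 0.314488
C(6,5)·0.723^5·0.277^1 = 0.328339
C(6,6)·0.723^6·0.277^0 = 0.142833
Sum = 0.7857

0.7857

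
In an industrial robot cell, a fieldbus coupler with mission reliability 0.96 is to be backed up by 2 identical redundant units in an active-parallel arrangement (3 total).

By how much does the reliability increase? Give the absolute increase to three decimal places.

0.040

R_before = 0.96
R_after = 1 − (1 − 0.96)^3 = 1.000
ΔR = 1.000 − 0.96 = 0.040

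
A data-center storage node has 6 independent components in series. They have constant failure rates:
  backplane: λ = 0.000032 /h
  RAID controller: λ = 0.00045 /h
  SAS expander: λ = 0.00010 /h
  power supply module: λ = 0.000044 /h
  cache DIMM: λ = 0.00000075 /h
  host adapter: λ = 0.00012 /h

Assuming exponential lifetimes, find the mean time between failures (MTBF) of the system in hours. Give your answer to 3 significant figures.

Series of exponential components: λ_sys = Σ λ_i
λ_sys = 0.000032 + 0.00045 + 0.00010 + 0.000044 + 0.00000075 + 0.00012 = 7.4675e-04 /h
MTBF = 1 / λ_sys = 1340 h

1340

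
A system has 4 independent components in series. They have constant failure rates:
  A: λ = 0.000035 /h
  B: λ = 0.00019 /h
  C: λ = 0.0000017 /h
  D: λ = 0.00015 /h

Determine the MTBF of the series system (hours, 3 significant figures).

2650

Series of exponential components: λ_sys = Σ λ_i
λ_sys = 0.000035 + 0.00019 + 0.0000017 + 0.00015 = 3.7670e-04 /h
MTBF = 1 / λ_sys = 2650 h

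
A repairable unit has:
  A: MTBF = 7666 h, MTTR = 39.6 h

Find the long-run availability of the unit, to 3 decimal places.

0.995

A(A) = MTBF/(MTBF+MTTR) = 7666/(7666+39.6) = 0.995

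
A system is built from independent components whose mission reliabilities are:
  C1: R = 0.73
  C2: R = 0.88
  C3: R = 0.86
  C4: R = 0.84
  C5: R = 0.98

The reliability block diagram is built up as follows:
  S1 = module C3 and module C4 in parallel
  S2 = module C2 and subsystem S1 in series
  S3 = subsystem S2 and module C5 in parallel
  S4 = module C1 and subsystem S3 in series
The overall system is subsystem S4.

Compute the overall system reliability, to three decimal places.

Parallel (C3 and C4): 1 − (1 − 0.86000)(1 − 0.84000) = 0.97760
Series (C2 and [0.97760]): 0.88000 × 0.97760 = 0.86029
Parallel ([0.86029] and C5): 1 − (1 − 0.86029)(1 − 0.98000) = 0.99721
Series (C1 and [0.99721]): 0.73000 × 0.99721 = 0.728

0.728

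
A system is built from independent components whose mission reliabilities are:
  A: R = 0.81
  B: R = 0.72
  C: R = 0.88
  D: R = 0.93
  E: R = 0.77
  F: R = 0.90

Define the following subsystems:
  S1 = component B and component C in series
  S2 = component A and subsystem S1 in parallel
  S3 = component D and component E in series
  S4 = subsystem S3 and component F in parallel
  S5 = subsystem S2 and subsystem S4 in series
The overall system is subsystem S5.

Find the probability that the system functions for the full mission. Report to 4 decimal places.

0.9040

Series (B and C): 0.720000 × 0.880000 = 0.633600
Parallel (A and [0.633600]): 1 − (1 − 0.810000)(1 − 0.633600) = 0.930384
Series (D and E): 0.930000 × 0.770000 = 0.716100
Parallel ([0.716100] and F): 1 − (1 − 0.716100)(1 − 0.900000) = 0.971610
Series ([0.930384] and [0.971610]): 0.930384 × 0.971610 = 0.9040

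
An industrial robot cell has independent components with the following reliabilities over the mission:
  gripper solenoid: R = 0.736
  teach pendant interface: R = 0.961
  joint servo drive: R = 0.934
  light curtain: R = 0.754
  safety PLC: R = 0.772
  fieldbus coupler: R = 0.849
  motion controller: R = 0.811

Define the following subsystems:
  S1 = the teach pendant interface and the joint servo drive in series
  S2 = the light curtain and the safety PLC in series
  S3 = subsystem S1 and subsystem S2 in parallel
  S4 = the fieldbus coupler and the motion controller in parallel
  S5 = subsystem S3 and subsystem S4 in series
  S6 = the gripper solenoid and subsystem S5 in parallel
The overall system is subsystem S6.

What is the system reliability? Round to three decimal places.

Series (teach pendant interface and joint servo drive): 0.96100 × 0.93400 = 0.89757
Series (light curtain and safety PLC): 0.75400 × 0.77200 = 0.58209
Parallel ([0.89757] and [0.58209]): 1 − (1 − 0.89757)(1 − 0.58209) = 0.95719
Parallel (fieldbus coupler and motion controller): 1 − (1 − 0.84900)(1 − 0.81100) = 0.97146
Series ([0.95719] and [0.97146]): 0.95719 × 0.97146 = 0.92987
Parallel (gripper solenoid and [0.92987]): 1 − (1 − 0.73600)(1 − 0.92987) = 0.981

0.981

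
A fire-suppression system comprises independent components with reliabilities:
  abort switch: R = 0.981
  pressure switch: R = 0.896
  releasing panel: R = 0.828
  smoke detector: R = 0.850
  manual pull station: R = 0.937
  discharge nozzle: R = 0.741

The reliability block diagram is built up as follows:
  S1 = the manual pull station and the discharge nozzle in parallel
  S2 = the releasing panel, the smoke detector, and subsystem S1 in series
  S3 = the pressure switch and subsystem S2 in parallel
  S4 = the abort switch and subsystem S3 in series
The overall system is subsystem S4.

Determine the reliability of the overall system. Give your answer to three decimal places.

0.950

Parallel (manual pull station and discharge nozzle): 1 − (1 − 0.93700)(1 − 0.74100) = 0.98368
Series (releasing panel, smoke detector, and [0.98368]): 0.82800 × 0.85000 × 0.98368 = 0.69231
Parallel (pressure switch and [0.69231]): 1 − (1 − 0.89600)(1 − 0.69231) = 0.96800
Series (abort switch and [0.96800]): 0.98100 × 0.96800 = 0.950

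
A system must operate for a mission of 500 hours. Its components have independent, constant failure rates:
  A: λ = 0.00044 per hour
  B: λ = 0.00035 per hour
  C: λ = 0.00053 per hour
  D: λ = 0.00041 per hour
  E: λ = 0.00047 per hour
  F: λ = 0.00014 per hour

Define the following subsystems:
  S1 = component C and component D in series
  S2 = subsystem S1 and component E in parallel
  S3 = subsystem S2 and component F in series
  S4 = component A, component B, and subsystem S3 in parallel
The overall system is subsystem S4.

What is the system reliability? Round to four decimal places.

R(A) = exp(−0.00044 × 500) = 0.802519
R(B) = exp(−0.00035 × 500) = 0.839457
R(C) = exp(−0.00053 × 500) = 0.767206
R(D) = exp(−0.00041 × 500) = 0.814647
R(E) = exp(−0.00047 × 500) = 0.790571
R(F) = exp(−0.00014 × 500) = 0.932394
Series (C and D): 0.767206 × 0.814647 = 0.625002
Parallel ([0.625002] and E): 1 − (1 − 0.625002)(1 − 0.790571) = 0.921465
Series ([0.921465] and F): 0.921465 × 0.932394 = 0.859168
Parallel (A, B, and [0.859168]): 1 − (1 − 0.802519)(1 − 0.839457)(1 − 0.859168) = 0.9955

0.9955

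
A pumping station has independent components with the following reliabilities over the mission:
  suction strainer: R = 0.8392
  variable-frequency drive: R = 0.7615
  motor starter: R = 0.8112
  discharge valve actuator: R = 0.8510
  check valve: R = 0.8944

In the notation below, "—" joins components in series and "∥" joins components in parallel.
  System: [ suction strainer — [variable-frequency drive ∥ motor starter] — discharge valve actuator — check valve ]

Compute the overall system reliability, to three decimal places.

0.610

Parallel (variable-frequency drive and motor starter): 1 − (1 − 0.76150)(1 − 0.81120) = 0.95497
Series (suction strainer, [0.95497], discharge valve actuator, and check valve): 0.83920 × 0.95497 × 0.85100 × 0.89440 = 0.610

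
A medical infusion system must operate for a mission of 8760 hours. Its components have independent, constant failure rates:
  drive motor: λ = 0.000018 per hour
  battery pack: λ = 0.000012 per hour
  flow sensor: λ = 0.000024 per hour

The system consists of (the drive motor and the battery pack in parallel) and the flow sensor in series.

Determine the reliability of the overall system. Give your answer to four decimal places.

R(drive motor) = exp(−0.000018 × 8760) = 0.854123
R(battery pack) = exp(−0.000012 × 8760) = 0.900216
R(flow sensor) = exp(−0.000024 × 8760) = 0.810390
Parallel (drive motor and battery pack): 1 − (1 − 0.854123)(1 − 0.900216) = 0.985444
Series ([0.985444] and flow sensor): 0.985444 × 0.810390 = 0.7986

0.7986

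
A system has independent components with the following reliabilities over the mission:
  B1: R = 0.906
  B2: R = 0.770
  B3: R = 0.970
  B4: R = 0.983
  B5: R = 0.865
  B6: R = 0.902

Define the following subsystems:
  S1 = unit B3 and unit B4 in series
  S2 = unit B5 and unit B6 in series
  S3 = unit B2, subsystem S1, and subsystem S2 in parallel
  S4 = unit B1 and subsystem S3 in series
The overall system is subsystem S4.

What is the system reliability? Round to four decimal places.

Series (B3 and B4): 0.970000 × 0.983000 = 0.953510
Series (B5 and B6): 0.865000 × 0.902000 = 0.780230
Parallel (B2, [0.953510], and [0.780230]): 1 − (1 − 0.770000)(1 − 0.953510)(1 − 0.780230) = 0.997650
Series (B1 and [0.997650]): 0.906000 × 0.997650 = 0.9039

0.9039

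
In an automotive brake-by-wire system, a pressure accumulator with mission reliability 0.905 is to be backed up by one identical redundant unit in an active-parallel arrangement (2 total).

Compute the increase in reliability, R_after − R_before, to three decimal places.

0.086

R_before = 0.905
R_after = 1 − (1 − 0.905)^2 = 0.991
ΔR = 0.991 − 0.905 = 0.086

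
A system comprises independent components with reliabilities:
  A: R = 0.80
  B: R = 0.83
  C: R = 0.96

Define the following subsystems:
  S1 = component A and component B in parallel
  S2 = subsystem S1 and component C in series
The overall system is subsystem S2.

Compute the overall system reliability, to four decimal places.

Parallel (A and B): 1 − (1 − 0.800000)(1 − 0.830000) = 0.966000
Series ([0.966000] and C): 0.966000 × 0.960000 = 0.9274

0.9274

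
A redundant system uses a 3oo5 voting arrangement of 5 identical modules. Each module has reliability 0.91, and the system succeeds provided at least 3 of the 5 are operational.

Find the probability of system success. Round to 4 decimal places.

R = Σ_{i=3}^{5} C(5,i) p^i (1−p)^{5−i} with p = 0.91
C(5,3)·0.91^3·0.09^2 = 0.061039
C(5,4)·0.91^4·0.09^1 = 0.308587
C(5,5)·0.91^5·0.09^0 = 0.624032
Sum = 0.9937

0.9937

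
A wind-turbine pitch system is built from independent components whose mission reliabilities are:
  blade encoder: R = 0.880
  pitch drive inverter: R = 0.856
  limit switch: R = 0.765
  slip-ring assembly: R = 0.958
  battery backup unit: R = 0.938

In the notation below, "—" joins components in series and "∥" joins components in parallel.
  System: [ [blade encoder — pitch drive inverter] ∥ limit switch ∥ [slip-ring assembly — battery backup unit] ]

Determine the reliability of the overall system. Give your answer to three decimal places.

Series (blade encoder and pitch drive inverter): 0.88000 × 0.85600 = 0.75328
Series (slip-ring assembly and battery backup unit): 0.95800 × 0.93800 = 0.89860
Parallel ([0.75328], limit switch, and [0.89860]): 1 − (1 − 0.75328)(1 − 0.76500)(1 − 0.89860) = 0.994

0.994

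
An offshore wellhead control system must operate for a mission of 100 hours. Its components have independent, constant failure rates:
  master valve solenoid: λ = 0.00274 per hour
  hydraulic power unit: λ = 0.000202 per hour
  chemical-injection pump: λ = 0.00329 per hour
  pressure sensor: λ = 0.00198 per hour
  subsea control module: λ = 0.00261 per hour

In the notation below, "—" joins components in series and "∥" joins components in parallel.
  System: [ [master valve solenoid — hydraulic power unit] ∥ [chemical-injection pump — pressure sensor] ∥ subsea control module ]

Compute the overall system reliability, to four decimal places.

0.9760

R(master valve solenoid) = exp(−0.00274 × 100) = 0.760332
R(hydraulic power unit) = exp(−0.000202 × 100) = 0.980003
R(chemical-injection pump) = exp(−0.00329 × 100) = 0.719643
R(pressure sensor) = exp(−0.00198 × 100) = 0.820370
R(subsea control module) = exp(−0.00261 × 100) = 0.770281
Series (master valve solenoid and hydraulic power unit): 0.760332 × 0.980003 = 0.745128
Series (chemical-injection pump and pressure sensor): 0.719643 × 0.820370 = 0.590374
Parallel ([0.745128], [0.590374], and subsea control module): 1 − (1 − 0.745128)(1 − 0.590374)(1 − 0.770281) = 0.9760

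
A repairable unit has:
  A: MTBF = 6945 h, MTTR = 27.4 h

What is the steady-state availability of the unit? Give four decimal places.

A(A) = MTBF/(MTBF+MTTR) = 6945/(6945+27.4) = 0.9961

0.9961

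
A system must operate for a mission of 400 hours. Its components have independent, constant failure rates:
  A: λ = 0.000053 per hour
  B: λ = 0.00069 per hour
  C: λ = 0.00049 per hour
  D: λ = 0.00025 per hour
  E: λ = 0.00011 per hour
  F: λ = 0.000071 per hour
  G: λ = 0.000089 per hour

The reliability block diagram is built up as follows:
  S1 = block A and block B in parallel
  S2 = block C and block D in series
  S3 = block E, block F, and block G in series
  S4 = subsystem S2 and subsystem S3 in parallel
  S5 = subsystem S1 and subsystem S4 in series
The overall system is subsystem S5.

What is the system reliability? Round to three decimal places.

0.969

R(A) = exp(−0.000053 × 400) = 0.97902
R(B) = exp(−0.00069 × 400) = 0.75881
R(C) = exp(−0.00049 × 400) = 0.82201
R(D) = exp(−0.00025 × 400) = 0.90484
R(E) = exp(−0.00011 × 400) = 0.95695
R(F) = exp(−0.000071 × 400) = 0.97200
R(G) = exp(−0.000089 × 400) = 0.96503
Parallel (A and B): 1 − (1 − 0.97902)(1 − 0.75881) = 0.99494
Series (C and D): 0.82201 × 0.90484 = 0.74379
Series (E, F, and G): 0.95695 × 0.97200 × 0.96503 = 0.89763
Parallel ([0.74379] and [0.89763]): 1 − (1 − 0.74379)(1 − 0.89763) = 0.97377
Series ([0.99494] and [0.97377]): 0.99494 × 0.97377 = 0.969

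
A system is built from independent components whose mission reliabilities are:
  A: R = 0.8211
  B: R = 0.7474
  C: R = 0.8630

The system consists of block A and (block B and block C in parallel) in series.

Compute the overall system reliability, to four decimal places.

Parallel (B and C): 1 − (1 − 0.747400)(1 − 0.863000) = 0.965394
Series (A and [0.965394]): 0.821100 × 0.965394 = 0.7927

0.7927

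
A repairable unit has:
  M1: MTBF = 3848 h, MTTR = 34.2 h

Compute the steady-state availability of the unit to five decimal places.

A(M1) = MTBF/(MTBF+MTTR) = 3848/(3848+34.2) = 0.99119

0.99119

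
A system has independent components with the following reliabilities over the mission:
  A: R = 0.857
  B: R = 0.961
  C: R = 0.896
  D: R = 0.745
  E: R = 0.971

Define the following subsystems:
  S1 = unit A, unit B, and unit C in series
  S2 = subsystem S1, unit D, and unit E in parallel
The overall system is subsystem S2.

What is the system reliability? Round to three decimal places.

0.998

Series (A, B, and C): 0.85700 × 0.96100 × 0.89600 = 0.73792
Parallel ([0.73792], D, and E): 1 − (1 − 0.73792)(1 − 0.74500)(1 − 0.97100) = 0.998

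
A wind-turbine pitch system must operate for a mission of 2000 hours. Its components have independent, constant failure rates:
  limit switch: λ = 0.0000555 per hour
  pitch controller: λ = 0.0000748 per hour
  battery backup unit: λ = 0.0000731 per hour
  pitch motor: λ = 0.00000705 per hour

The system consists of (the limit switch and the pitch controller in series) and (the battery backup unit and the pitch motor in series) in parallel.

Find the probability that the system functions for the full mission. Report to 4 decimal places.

R(limit switch) = exp(−0.0000555 × 2000) = 0.894939
R(pitch controller) = exp(−0.0000748 × 2000) = 0.861052
R(battery backup unit) = exp(−0.0000731 × 2000) = 0.863985
R(pitch motor) = exp(−0.00000705 × 2000) = 0.985999
Series (limit switch and pitch controller): 0.894939 × 0.861052 = 0.770589
Series (battery backup unit and pitch motor): 0.863985 × 0.985999 = 0.851888
Parallel ([0.770589] and [0.851888]): 1 − (1 − 0.770589)(1 − 0.851888) = 0.9660

0.9660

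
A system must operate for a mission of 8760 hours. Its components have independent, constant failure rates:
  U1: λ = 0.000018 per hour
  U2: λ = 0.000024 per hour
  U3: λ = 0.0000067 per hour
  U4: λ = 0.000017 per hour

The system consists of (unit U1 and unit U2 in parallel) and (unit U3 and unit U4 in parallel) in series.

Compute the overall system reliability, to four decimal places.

0.9647

R(U1) = exp(−0.000018 × 8760) = 0.854123
R(U2) = exp(−0.000024 × 8760) = 0.810390
R(U3) = exp(−0.0000067 × 8760) = 0.942997
R(U4) = exp(−0.000017 × 8760) = 0.861638
Parallel (U1 and U2): 1 − (1 − 0.854123)(1 − 0.810390) = 0.972340
Parallel (U3 and U4): 1 − (1 − 0.942997)(1 − 0.861638) = 0.992113
Series ([0.972340] and [0.992113]): 0.972340 × 0.992113 = 0.9647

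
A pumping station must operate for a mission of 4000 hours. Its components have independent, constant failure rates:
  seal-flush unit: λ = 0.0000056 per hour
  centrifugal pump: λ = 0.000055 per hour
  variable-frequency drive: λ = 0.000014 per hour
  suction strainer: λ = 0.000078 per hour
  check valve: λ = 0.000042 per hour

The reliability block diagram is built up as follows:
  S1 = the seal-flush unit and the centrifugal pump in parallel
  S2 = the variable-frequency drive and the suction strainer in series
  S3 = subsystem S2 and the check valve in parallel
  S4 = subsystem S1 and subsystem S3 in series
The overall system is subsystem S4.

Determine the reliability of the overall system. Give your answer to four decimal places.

0.9482

R(seal-flush unit) = exp(−0.0000056 × 4000) = 0.977849
R(centrifugal pump) = exp(−0.000055 × 4000) = 0.802519
R(variable-frequency drive) = exp(−0.000014 × 4000) = 0.945539
R(suction strainer) = exp(−0.000078 × 4000) = 0.731982
R(check valve) = exp(−0.000042 × 4000) = 0.845354
Parallel (seal-flush unit and centrifugal pump): 1 − (1 − 0.977849)(1 − 0.802519) = 0.995626
Series (variable-frequency drive and suction strainer): 0.945539 × 0.731982 = 0.692118
Parallel ([0.692118] and check valve): 1 − (1 − 0.692118)(1 − 0.845354) = 0.952387
Series ([0.995626] and [0.952387]): 0.995626 × 0.952387 = 0.9482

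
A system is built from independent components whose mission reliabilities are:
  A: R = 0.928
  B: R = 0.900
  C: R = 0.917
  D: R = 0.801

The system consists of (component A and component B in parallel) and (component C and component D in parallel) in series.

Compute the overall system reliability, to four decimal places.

0.9764

Parallel (A and B): 1 − (1 − 0.928000)(1 − 0.900000) = 0.992800
Parallel (C and D): 1 − (1 − 0.917000)(1 − 0.801000) = 0.983483
Series ([0.992800] and [0.983483]): 0.992800 × 0.983483 = 0.9764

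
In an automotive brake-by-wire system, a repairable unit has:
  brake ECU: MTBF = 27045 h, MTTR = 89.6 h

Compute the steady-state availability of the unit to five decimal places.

0.99670

A(brake ECU) = MTBF/(MTBF+MTTR) = 27045/(27045+89.6) = 0.99670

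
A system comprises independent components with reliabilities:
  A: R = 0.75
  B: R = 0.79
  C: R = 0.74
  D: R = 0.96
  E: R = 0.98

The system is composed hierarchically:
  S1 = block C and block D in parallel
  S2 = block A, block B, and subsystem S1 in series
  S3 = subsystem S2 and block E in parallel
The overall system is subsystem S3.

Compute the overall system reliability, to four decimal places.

Parallel (C and D): 1 − (1 − 0.740000)(1 − 0.960000) = 0.989600
Series (A, B, and [0.989600]): 0.750000 × 0.790000 × 0.989600 = 0.586338
Parallel ([0.586338] and E): 1 − (1 − 0.586338)(1 − 0.980000) = 0.9917

0.9917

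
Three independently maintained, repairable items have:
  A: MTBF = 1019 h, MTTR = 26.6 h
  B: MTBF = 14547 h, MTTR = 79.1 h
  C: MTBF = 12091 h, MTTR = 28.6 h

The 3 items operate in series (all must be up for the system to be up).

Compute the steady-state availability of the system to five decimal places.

0.96700

A(A) = MTBF/(MTBF+MTTR) = 1019/(1019+26.6) = 0.974560
A(B) = MTBF/(MTBF+MTTR) = 14547/(14547+79.1) = 0.994592
A(C) = MTBF/(MTBF+MTTR) = 12091/(12091+28.6) = 0.997640
Series availability: 0.974560 × 0.994592 × 0.997640 = 0.96700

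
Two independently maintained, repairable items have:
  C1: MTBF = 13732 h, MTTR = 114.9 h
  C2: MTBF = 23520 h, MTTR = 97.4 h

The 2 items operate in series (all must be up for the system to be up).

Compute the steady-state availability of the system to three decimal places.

0.988

A(C1) = MTBF/(MTBF+MTTR) = 13732/(13732+114.9) = 0.991702
A(C2) = MTBF/(MTBF+MTTR) = 23520/(23520+97.4) = 0.995876
Series availability: 0.991702 × 0.995876 = 0.988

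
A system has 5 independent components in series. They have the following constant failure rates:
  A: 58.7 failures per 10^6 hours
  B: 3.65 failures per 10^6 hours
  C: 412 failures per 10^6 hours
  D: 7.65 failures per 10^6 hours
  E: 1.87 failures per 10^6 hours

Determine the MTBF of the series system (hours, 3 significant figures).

2070

Series of exponential components: λ_sys = Σ λ_i
λ_sys = 0.0000587 + 0.00000365 + 0.000412 + 0.00000765 + 0.00000187 = 4.8387e-04 /h
MTBF = 1 / λ_sys = 2070 h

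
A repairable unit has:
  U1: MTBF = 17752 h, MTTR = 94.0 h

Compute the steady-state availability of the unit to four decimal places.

0.9947

A(U1) = MTBF/(MTBF+MTTR) = 17752/(17752+94.0) = 0.9947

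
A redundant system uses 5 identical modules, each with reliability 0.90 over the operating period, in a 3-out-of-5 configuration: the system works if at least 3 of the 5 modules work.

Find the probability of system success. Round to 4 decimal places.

R = Σ_{i=3}^{5} C(5,i) p^i (1−p)^{5−i} with p = 0.90
C(5,3)·0.90^3·0.10^2 = 0.072900
C(5,4)·0.90^4·0.10^1 = 0.328050
C(5,5)·0.90^5·0.10^0 = 0.590490
Sum = 0.9914

0.9914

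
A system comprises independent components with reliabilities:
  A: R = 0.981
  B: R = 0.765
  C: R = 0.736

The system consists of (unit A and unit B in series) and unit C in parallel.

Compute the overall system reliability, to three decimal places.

0.934

Series (A and B): 0.98100 × 0.76500 = 0.75047
Parallel ([0.75047] and C): 1 − (1 − 0.75047)(1 − 0.73600) = 0.934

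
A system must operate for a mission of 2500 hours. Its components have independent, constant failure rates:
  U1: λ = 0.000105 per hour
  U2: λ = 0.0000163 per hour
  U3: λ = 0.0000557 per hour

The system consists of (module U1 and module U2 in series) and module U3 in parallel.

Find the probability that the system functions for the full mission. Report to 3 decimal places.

0.966

R(U1) = exp(−0.000105 × 2500) = 0.76913
R(U2) = exp(−0.0000163 × 2500) = 0.96007
R(U3) = exp(−0.0000557 × 2500) = 0.87001
Series (U1 and U2): 0.76913 × 0.96007 = 0.73842
Parallel ([0.73842] and U3): 1 − (1 − 0.73842)(1 − 0.87001) = 0.966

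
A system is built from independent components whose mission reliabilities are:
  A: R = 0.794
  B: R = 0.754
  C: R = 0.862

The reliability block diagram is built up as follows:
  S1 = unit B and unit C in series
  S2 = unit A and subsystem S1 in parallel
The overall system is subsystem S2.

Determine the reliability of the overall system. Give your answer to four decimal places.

Series (B and C): 0.754000 × 0.862000 = 0.649948
Parallel (A and [0.649948]): 1 − (1 − 0.794000)(1 − 0.649948) = 0.9279

0.9279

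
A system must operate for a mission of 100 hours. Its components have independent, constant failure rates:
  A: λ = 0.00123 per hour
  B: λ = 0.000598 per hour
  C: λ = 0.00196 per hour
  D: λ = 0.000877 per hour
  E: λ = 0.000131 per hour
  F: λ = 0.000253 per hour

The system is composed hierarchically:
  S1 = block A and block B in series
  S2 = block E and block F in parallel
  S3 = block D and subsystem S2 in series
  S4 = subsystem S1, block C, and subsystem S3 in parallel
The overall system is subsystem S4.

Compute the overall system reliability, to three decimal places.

R(A) = exp(−0.00123 × 100) = 0.88426
R(B) = exp(−0.000598 × 100) = 0.94195
R(C) = exp(−0.00196 × 100) = 0.82201
R(D) = exp(−0.000877 × 100) = 0.91604
R(E) = exp(−0.000131 × 100) = 0.98699
R(F) = exp(−0.000253 × 100) = 0.97502
Series (A and B): 0.88426 × 0.94195 = 0.83293
Parallel (E and F): 1 − (1 − 0.98699)(1 − 0.97502) = 0.99968
Series (D and [0.99968]): 0.91604 × 0.99968 = 0.91575
Parallel ([0.83293], C, and [0.91575]): 1 − (1 − 0.83293)(1 − 0.82201)(1 − 0.91575) = 0.997

0.997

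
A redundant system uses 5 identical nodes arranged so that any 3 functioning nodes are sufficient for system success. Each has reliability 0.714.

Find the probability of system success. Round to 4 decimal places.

R = Σ_{i=3}^{5} C(5,i) p^i (1−p)^{5−i} with p = 0.714
C(5,3)·0.714^3·0.286^2 = 0.297733
C(5,4)·0.714^4·0.286^1 = 0.371646
C(5,5)·0.714^5·0.286^0 = 0.185563
Sum = 0.8549

0.8549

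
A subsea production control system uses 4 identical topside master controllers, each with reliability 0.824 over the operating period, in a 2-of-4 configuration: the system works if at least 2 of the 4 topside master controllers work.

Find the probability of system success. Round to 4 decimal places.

0.9811

R = Σ_{i=2}^{4} C(4,i) p^i (1−p)^{4−i} with p = 0.824
C(4,2)·0.824^2·0.176^2 = 0.126192
C(4,3)·0.824^3·0.176^1 = 0.393871
C(4,4)·0.824^4·0.176^0 = 0.461008
Sum = 0.9811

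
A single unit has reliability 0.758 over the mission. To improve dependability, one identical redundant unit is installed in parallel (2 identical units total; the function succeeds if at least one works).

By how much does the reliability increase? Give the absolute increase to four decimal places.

0.1834

R_before = 0.758
R_after = 1 − (1 − 0.758)^2 = 0.9414
ΔR = 0.9414 − 0.758 = 0.1834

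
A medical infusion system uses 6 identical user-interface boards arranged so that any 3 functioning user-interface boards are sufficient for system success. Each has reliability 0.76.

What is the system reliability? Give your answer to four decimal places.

0.9674

R = Σ_{i=3}^{6} C(6,i) p^i (1−p)^{6−i} with p = 0.76
C(6,3)·0.76^3·0.24^3 = 0.121368
C(6,4)·0.76^4·0.24^2 = 0.288249
C(6,5)·0.76^5·0.24^1 = 0.365116
C(6,6)·0.76^6·0.24^0 = 0.192700
Sum = 0.9674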